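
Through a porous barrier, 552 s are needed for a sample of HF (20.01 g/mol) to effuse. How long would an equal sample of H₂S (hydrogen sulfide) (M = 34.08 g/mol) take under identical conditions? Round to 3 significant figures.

From Graham's law, t_H₂S/t_HF = √(M_H₂S/M_HF) = √(34.08/20.01) = √1.703 = 1.305.
So the time for H₂S is 552 × 1.305 = 720 s.

720 s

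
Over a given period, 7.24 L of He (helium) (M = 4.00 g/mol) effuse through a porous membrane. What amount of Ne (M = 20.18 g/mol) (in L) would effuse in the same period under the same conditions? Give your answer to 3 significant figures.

3.22 L

Since effusion rate ∝ 1/√M, rate_Ne/rate_He = √(M_He/M_Ne) = √(4.00/20.18) = √0.1982 = 0.4452.
So the volume for Ne is 7.24 × 0.4452 = 3.22 L.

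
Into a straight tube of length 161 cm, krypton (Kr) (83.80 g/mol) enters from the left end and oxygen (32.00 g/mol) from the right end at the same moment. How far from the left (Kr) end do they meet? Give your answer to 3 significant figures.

61.5 cm

Graham's law gives d_Kr/d_O₂ = rate_Kr/rate_O₂ = √(M_O₂/M_Kr) = √(32.00/83.80) = 0.6179.
With d_Kr + d_O₂ = 161 cm, d_O₂ = 161/(1 + 0.6179) = 99.51 cm.
d_Kr = 161 − 99.51 = 61.5 cm.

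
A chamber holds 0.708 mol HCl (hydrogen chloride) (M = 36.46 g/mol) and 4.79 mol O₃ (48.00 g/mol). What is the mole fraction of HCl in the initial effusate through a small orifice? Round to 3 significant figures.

Effusion rate of each component ∝ n_i/√M_i (partial pressure × 1/√M).
x_HCl(eff) = (n_HCl/√M_HCl) / (n_HCl/√M_HCl + n_O₃/√M_O₃)
= (0.708/√36.46) / (0.708/√36.46 + 4.79/√48.00) = 0.1173/(0.1173 + 0.6914) = 0.145.

0.145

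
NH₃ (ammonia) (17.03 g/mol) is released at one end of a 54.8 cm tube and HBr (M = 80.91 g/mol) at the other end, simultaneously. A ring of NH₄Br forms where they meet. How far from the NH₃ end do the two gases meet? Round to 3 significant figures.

In equal time, each gas travels a distance ∝ its rate ∝ 1/√M, so d_NH₃/d_HBr = √(M_HBr/M_NH₃) = √(80.91/17.03) = 2.180.
With d_NH₃ + d_HBr = 54.8 cm, d_HBr = 54.8/(1 + 2.180) = 17.23 cm.
d_NH₃ = 54.8 − 17.23 = 37.6 cm.

37.6 cm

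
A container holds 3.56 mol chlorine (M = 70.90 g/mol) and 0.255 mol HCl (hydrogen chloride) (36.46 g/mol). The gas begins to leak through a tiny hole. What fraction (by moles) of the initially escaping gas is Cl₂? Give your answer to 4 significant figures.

0.9092

The effusion rate of species i is ∝ p_i/√M_i ∝ n_i/√M_i.
Mole fraction of Cl₂ in the effusate = (n_Cl₂/√M_Cl₂) / (n_Cl₂/√M_Cl₂ + n_HCl/√M_HCl)
= (3.56/√70.90) / (3.56/√70.90 + 0.255/√36.46) = 0.4228/(0.4228 + 0.04223) = 0.9092.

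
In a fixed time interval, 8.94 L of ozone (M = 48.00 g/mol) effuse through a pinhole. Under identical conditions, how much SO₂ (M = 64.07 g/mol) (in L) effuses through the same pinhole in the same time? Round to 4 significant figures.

7.738 L

By Graham's law, rate_SO₂/rate_O₃ = √(M_O₃/M_SO₂) = √(48.00/64.07) = √0.7492 = 0.8656.
So the volume for SO₂ is 8.94 × 0.8656 = 7.738 L.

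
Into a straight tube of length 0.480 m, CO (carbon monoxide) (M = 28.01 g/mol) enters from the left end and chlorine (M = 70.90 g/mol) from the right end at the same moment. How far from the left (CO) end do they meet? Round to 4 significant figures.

0.2947 m

In equal time, each gas travels a distance ∝ its rate ∝ 1/√M, so d_CO/d_Cl₂ = √(M_Cl₂/M_CO) = √(70.90/28.01) = 1.591.
With d_CO + d_Cl₂ = 0.480 m, d_Cl₂ = 0.480/(1 + 1.591) = 0.1853 m.
d_CO = 0.480 − 0.1853 = 0.2947 m.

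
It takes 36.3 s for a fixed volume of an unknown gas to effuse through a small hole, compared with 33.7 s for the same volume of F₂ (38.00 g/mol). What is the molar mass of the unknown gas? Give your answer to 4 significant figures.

From Graham's law, t_X/t_F₂ = √(M_X/M_F₂).
36.3/33.7 = 1.077 = √(M_X/38.00)
M_X = 38.00 × 1.077² = 38.00 × 1.160 = 44.09 g/mol

44.09 g/mol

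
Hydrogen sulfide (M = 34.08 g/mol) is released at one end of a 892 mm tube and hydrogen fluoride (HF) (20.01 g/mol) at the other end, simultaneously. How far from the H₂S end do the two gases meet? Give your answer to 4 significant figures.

387.0 mm

Distances travelled in equal time are proportional to diffusion rates, so d_H₂S/d_HF = √(M_HF/M_H₂S) = √(20.01/34.08) = 0.7663.
With d_H₂S + d_HF = 892 mm, d_HF = 892/(1 + 0.7663) = 505.0 mm.
d_H₂S = 892 − 505.0 = 387.0 mm.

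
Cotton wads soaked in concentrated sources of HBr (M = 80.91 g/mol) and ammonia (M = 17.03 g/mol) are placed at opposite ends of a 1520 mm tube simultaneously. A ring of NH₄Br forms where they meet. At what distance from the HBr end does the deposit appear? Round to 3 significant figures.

478 mm

Graham's law gives d_HBr/d_NH₃ = rate_HBr/rate_NH₃ = √(M_NH₃/M_HBr) = √(17.03/80.91) = 0.4588.
With d_HBr + d_NH₃ = 1520 mm, d_NH₃ = 1520/(1 + 0.4588) = 1042 mm.
d_HBr = 1520 − 1042 = 478 mm.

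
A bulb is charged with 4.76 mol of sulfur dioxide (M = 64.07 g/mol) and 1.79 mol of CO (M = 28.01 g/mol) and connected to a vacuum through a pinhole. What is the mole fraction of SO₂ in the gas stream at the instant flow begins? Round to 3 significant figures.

0.637

Effusion rate of each component ∝ n_i/√M_i (partial pressure × 1/√M).
So x_SO₂ in the escaping gas = (n_SO₂/√M_SO₂) / Σ(n_i/√M_i)
= (4.76/√64.07) / (4.76/√64.07 + 1.79/√28.01) = 0.5947/(0.5947 + 0.3382) = 0.637.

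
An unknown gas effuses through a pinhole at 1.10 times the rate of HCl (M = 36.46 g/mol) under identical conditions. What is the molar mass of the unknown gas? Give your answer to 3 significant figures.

30.1 g/mol

Using Graham's law: rate_X/rate_HCl = √(M_HCl/M_X).
1.10 = √(36.46/M_X)
M_X = 36.46 / 1.10² = 36.46 / 1.210 = 30.1 g/mol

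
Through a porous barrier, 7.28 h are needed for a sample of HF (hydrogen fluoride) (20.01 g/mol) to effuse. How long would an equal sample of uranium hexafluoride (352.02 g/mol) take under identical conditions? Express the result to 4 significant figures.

30.53 h

From Graham's law, t_UF₆/t_HF = √(M_UF₆/M_HF) = √(352.02/20.01) = √17.59 = 4.194.
So the time for UF₆ is 7.28 × 4.194 = 30.53 h.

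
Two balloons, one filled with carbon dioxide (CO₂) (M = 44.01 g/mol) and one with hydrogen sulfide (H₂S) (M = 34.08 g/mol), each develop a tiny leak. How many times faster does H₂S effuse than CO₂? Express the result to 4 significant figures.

1.136

Since effusion rate ∝ 1/√M, rate_H₂S/rate_CO₂ = √(M_CO₂/M_H₂S) = √(44.01/34.08) = √1.291 = 1.136.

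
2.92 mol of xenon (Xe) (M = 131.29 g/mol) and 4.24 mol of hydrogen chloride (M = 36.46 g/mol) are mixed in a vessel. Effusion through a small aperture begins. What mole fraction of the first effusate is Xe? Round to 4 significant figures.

0.2663

Each component's effusion rate ∝ (its partial pressure)·(1/√M) ∝ n_i/√M_i.
Mole fraction of Xe in the effusate = (n_Xe/√M_Xe) / (n_Xe/√M_Xe + n_HCl/√M_HCl)
= (2.92/√131.29) / (2.92/√131.29 + 4.24/√36.46) = 0.2548/(0.2548 + 0.7022) = 0.2663.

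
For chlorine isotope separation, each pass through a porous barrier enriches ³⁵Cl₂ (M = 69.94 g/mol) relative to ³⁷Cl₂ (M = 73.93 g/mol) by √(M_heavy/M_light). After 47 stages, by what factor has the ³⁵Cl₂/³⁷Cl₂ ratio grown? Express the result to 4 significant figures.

3.683

Overall factor = α^47 with α = √(73.93/69.94), i.e. (73.93/69.94)^(47/2).
= 1.05705^(47/2) = 3.683.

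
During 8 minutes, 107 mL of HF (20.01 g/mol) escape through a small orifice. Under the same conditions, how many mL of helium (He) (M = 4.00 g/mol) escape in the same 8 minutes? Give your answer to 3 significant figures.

Using Graham's law: rate_He/rate_HF = √(M_HF/M_He) = √(20.01/4.00) = √5.003 = 2.237.
So the volume for He is 107 × 2.237 = 239 mL.

239 mL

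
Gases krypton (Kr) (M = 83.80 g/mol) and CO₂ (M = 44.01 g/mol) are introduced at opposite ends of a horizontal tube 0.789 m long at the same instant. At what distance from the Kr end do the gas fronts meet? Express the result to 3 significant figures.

0.332 m

The fronts meet when d_Kr + d_CO₂ = L with d_Kr/d_CO₂ = √(M_CO₂/M_Kr) (Graham's law). Here √(M_CO₂/M_Kr) = √(44.01/83.80) = 0.7247.
With d_Kr + d_CO₂ = 0.789 m, d_CO₂ = 0.789/(1 + 0.7247) = 0.4575 m.
d_Kr = 0.789 − 0.4575 = 0.332 m.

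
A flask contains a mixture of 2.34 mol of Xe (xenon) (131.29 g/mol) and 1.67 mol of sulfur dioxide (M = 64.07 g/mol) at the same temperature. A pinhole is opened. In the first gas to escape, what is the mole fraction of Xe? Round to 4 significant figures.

Effusion rate of each component ∝ n_i/√M_i (partial pressure × 1/√M).
x_Xe(eff) = (n_Xe/√M_Xe) / (n_Xe/√M_Xe + n_SO₂/√M_SO₂)
= (2.34/√131.29) / (2.34/√131.29 + 1.67/√64.07) = 0.2042/(0.2042 + 0.2086) = 0.4947.

0.4947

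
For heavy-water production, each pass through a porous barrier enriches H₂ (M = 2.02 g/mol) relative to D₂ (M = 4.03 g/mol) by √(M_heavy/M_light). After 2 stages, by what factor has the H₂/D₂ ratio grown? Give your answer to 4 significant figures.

1.995

After 2 stages the ratio has grown by (√(4.03/2.02))^2 = (4.03/2.02)^(2/2).
= 1.99505^1 = 1.995.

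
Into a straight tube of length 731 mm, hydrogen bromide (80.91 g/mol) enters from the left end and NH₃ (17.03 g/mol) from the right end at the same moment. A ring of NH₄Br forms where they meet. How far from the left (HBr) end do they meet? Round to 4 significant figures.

229.9 mm

Graham's law gives d_HBr/d_NH₃ = rate_HBr/rate_NH₃ = √(M_NH₃/M_HBr) = √(17.03/80.91) = 0.4588.
With d_HBr + d_NH₃ = 731 mm, d_NH₃ = 731/(1 + 0.4588) = 501.1 mm.
d_HBr = 731 − 501.1 = 229.9 mm.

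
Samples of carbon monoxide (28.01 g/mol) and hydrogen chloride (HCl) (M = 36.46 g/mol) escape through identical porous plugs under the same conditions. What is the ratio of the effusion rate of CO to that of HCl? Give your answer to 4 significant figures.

1.141

From Graham's law, rate_CO/rate_HCl = √(M_HCl/M_CO) = √(36.46/28.01) = √1.302 = 1.141.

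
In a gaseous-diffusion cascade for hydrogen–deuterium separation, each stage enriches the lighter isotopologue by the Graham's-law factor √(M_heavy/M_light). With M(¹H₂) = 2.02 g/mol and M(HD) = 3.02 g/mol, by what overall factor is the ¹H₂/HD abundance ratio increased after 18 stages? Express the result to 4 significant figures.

After 18 stages the ratio has grown by (√(3.02/2.02))^18 = (3.02/2.02)^(18/2).
= 1.49505^9 = 37.32.

37.32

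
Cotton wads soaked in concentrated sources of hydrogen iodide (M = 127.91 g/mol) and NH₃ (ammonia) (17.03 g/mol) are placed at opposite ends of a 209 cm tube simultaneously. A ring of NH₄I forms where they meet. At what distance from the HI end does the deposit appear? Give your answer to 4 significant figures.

55.87 cm

Graham's law gives d_HI/d_NH₃ = rate_HI/rate_NH₃ = √(M_NH₃/M_HI) = √(17.03/127.91) = 0.3649.
With d_HI + d_NH₃ = 209 cm, d_NH₃ = 209/(1 + 0.3649) = 153.1 cm.
d_HI = 209 − 153.1 = 55.87 cm.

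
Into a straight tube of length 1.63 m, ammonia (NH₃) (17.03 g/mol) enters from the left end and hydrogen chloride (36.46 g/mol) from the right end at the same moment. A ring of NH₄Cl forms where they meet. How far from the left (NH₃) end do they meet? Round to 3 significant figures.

0.968 m

The fronts meet when d_NH₃ + d_HCl = L with d_NH₃/d_HCl = √(M_HCl/M_NH₃) (Graham's law). Here √(M_HCl/M_NH₃) = √(36.46/17.03) = 1.463.
With d_NH₃ + d_HCl = 1.63 m, d_HCl = 1.63/(1 + 1.463) = 0.6617 m.
d_NH₃ = 1.63 − 0.6617 = 0.968 m.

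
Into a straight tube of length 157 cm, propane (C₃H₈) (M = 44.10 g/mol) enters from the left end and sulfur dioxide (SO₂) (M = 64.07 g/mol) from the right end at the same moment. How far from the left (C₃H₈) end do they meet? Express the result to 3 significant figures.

85.8 cm

The fronts meet when d_C₃H₈ + d_SO₂ = L with d_C₃H₈/d_SO₂ = √(M_SO₂/M_C₃H₈) (Graham's law). Here √(M_SO₂/M_C₃H₈) = √(64.07/44.10) = 1.205.
With d_C₃H₈ + d_SO₂ = 157 cm, d_SO₂ = 157/(1 + 1.205) = 71.19 cm.
d_C₃H₈ = 157 − 71.19 = 85.8 cm.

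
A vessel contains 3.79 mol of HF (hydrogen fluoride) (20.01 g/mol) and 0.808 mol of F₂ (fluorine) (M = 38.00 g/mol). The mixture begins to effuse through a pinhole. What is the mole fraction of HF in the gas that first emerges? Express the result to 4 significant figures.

Rate_i ∝ x_i/√M_i (Graham's law weighted by mole fraction), so the effusate composition follows n_i/√M_i.
Mole fraction of HF in the effusate = (n_HF/√M_HF) / (n_HF/√M_HF + n_F₂/√M_F₂)
= (3.79/√20.01) / (3.79/√20.01 + 0.808/√38.00) = 0.8473/(0.8473 + 0.1311) = 0.8660.

0.8660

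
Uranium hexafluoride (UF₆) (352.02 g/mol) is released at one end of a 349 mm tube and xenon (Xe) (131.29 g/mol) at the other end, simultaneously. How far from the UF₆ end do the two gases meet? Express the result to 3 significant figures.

132 mm

The fronts meet when d_UF₆ + d_Xe = L with d_UF₆/d_Xe = √(M_Xe/M_UF₆) (Graham's law). Here √(M_Xe/M_UF₆) = √(131.29/352.02) = 0.6107.
With d_UF₆ + d_Xe = 349 mm, d_Xe = 349/(1 + 0.6107) = 216.7 mm.
d_UF₆ = 349 − 216.7 = 132 mm.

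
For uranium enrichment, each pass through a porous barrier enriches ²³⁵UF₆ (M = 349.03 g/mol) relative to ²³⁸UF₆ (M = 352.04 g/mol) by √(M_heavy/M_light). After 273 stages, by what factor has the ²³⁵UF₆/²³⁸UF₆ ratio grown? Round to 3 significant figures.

The single-stage factor is √(M_heavy/M_light), so 273 stages give [√(352.04/349.03)]^273 = (352.04/349.03)^(273/2).
= 1.00862^(273/2) = 3.23.

3.23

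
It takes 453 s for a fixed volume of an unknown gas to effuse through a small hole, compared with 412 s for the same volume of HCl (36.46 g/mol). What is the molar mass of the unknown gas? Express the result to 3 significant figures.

44.1 g/mol

Since effusion rate ∝ 1/√M, t_X/t_HCl = √(M_X/M_HCl).
453/412 = 1.100 = √(M_X/36.46)
M_X = 36.46 × 1.100² = 36.46 × 1.209 = 44.1 g/mol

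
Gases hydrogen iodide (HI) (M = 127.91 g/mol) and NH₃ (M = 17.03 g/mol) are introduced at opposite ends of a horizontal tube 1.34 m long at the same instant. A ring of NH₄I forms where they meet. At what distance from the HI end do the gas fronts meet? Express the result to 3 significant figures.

The fronts meet when d_HI + d_NH₃ = L with d_HI/d_NH₃ = √(M_NH₃/M_HI) (Graham's law). Here √(M_NH₃/M_HI) = √(17.03/127.91) = 0.3649.
With d_HI + d_NH₃ = 1.34 m, d_NH₃ = 1.34/(1 + 0.3649) = 0.9818 m.
d_HI = 1.34 − 0.9818 = 0.358 m.

0.358 m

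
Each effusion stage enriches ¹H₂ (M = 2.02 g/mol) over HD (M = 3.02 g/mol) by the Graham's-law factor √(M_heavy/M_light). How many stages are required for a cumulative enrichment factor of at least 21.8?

16

With α = √(3.02/2.02) per stage, ln α = ½ ln(1.49505) = 0.2011.
Need α^N ≥ 21.8 ⇒ N ≥ ln(21.8) / ln α = 3.082 / 0.2011 = 15.33.
So at least 16 stages are needed.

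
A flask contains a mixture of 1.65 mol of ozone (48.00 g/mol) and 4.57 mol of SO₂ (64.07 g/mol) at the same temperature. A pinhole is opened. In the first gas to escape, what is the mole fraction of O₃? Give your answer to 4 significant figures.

0.2943

The effusion rate of species i is ∝ p_i/√M_i ∝ n_i/√M_i.
Mole fraction of O₃ in the effusate = (n_O₃/√M_O₃) / (n_O₃/√M_O₃ + n_SO₂/√M_SO₂)
= (1.65/√48.00) / (1.65/√48.00 + 4.57/√64.07) = 0.2382/(0.2382 + 0.5709) = 0.2943.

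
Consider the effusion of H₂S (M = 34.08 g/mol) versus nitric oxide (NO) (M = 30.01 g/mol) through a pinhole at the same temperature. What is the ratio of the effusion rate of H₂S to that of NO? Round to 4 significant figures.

Graham's law gives rate_H₂S/rate_NO = √(M_NO/M_H₂S) = √(30.01/34.08) = √0.8806 = 0.9384.

0.9384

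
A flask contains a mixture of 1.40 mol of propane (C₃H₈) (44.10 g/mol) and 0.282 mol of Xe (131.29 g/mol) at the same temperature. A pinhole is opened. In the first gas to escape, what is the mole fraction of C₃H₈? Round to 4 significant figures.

The effusion rate of species i is ∝ p_i/√M_i ∝ n_i/√M_i.
Mole fraction of C₃H₈ in the effusate = (n_C₃H₈/√M_C₃H₈) / (n_C₃H₈/√M_C₃H₈ + n_Xe/√M_Xe)
= (1.40/√44.10) / (1.40/√44.10 + 0.282/√131.29) = 0.2108/(0.2108 + 0.02461) = 0.8955.

0.8955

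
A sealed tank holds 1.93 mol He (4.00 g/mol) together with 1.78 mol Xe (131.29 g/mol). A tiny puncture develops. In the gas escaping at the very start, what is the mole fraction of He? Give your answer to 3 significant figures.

0.861

Effusion rate of each component ∝ n_i/√M_i (partial pressure × 1/√M).
Mole fraction of He in the effusate = (n_He/√M_He) / (n_He/√M_He + n_Xe/√M_Xe)
= (1.93/√4.00) / (1.93/√4.00 + 1.78/√131.29) = 0.9650/(0.9650 + 0.1553) = 0.861.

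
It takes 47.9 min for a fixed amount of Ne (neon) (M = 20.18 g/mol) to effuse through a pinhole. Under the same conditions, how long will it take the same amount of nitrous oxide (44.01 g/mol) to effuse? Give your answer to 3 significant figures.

70.7 min

By Graham's law, t_N₂O/t_Ne = √(M_N₂O/M_Ne) = √(44.01/20.18) = √2.181 = 1.477.
So the time for N₂O is 47.9 × 1.477 = 70.7 min.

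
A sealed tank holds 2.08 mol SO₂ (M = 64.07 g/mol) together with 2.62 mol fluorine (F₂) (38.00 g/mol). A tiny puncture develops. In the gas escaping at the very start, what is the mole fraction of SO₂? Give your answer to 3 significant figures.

The effusion rate of species i is ∝ p_i/√M_i ∝ n_i/√M_i.
x_SO₂(eff) = (n_SO₂/√M_SO₂) / (n_SO₂/√M_SO₂ + n_F₂/√M_F₂)
= (2.08/√64.07) / (2.08/√64.07 + 2.62/√38.00) = 0.2599/(0.2599 + 0.4250) = 0.379.

0.379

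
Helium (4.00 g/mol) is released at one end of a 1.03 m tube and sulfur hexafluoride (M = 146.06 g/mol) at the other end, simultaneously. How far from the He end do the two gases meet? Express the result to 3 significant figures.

Graham's law gives d_He/d_SF₆ = rate_He/rate_SF₆ = √(M_SF₆/M_He) = √(146.06/4.00) = 6.043.
With d_He + d_SF₆ = 1.03 m, d_SF₆ = 1.03/(1 + 6.043) = 0.1462 m.
d_He = 1.03 − 0.1462 = 0.884 m.

0.884 m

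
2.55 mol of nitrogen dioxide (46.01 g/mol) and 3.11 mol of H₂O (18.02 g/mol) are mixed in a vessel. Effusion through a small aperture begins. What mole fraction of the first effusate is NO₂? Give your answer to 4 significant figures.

Effusion rate of each component ∝ n_i/√M_i (partial pressure × 1/√M).
So x_NO₂ in the escaping gas = (n_NO₂/√M_NO₂) / Σ(n_i/√M_i)
= (2.55/√46.01) / (2.55/√46.01 + 3.11/√18.02) = 0.3759/(0.3759 + 0.7326) = 0.3391.

0.3391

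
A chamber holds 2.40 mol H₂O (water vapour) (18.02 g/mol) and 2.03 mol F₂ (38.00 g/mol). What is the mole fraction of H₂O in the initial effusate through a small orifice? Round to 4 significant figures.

0.6319

Effusion rate of each component ∝ n_i/√M_i (partial pressure × 1/√M).
x_H₂O(eff) = (n_H₂O/√M_H₂O) / (n_H₂O/√M_H₂O + n_F₂/√M_F₂)
= (2.40/√18.02) / (2.40/√18.02 + 2.03/√38.00) = 0.5654/(0.5654 + 0.3293) = 0.6319.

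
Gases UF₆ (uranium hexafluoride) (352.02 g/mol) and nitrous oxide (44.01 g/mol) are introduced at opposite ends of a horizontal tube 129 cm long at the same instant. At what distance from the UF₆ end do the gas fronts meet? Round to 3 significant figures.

Graham's law gives d_UF₆/d_N₂O = rate_UF₆/rate_N₂O = √(M_N₂O/M_UF₆) = √(44.01/352.02) = 0.3536.
With d_UF₆ + d_N₂O = 129 cm, d_N₂O = 129/(1 + 0.3536) = 95.30 cm.
d_UF₆ = 129 − 95.30 = 33.7 cm.

33.7 cm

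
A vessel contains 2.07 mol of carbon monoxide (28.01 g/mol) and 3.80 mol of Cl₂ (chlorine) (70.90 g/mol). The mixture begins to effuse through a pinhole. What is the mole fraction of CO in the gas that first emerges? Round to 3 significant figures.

Each component's effusion rate ∝ (its partial pressure)·(1/√M) ∝ n_i/√M_i.
So x_CO in the escaping gas = (n_CO/√M_CO) / Σ(n_i/√M_i)
= (2.07/√28.01) / (2.07/√28.01 + 3.80/√70.90) = 0.3911/(0.3911 + 0.4513) = 0.464.

0.464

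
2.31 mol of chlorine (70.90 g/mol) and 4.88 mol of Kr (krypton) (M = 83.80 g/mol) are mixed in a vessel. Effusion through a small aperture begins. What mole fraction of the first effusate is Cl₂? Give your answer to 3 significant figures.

Rate_i ∝ x_i/√M_i (Graham's law weighted by mole fraction), so the effusate composition follows n_i/√M_i.
So x_Cl₂ in the escaping gas = (n_Cl₂/√M_Cl₂) / Σ(n_i/√M_i)
= (2.31/√70.90) / (2.31/√70.90 + 4.88/√83.80) = 0.2743/(0.2743 + 0.5331) = 0.340.

0.340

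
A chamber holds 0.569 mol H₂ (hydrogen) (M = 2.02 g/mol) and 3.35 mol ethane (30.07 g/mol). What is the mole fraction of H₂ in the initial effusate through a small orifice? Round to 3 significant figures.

0.396

The effusion rate of species i is ∝ p_i/√M_i ∝ n_i/√M_i.
x_H₂(eff) = (n_H₂/√M_H₂) / (n_H₂/√M_H₂ + n_C₂H₆/√M_C₂H₆)
= (0.569/√2.02) / (0.569/√2.02 + 3.35/√30.07) = 0.4003/(0.4003 + 0.6109) = 0.396.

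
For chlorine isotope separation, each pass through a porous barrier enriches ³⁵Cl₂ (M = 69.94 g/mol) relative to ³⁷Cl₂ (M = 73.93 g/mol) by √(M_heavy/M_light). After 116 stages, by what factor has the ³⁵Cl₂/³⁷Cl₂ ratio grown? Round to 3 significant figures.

25.0

Each stage multiplies the ratio by α = √(73.93/69.94), so after 116 stages the overall factor is α^116 = (73.93/69.94)^(116/2).
= 1.05705^58 = 25.0.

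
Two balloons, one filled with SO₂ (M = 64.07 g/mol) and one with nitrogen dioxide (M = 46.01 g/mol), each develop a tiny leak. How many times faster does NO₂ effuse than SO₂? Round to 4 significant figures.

1.180

By Graham's law, rate_NO₂/rate_SO₂ = √(M_SO₂/M_NO₂) = √(64.07/46.01) = √1.393 = 1.180.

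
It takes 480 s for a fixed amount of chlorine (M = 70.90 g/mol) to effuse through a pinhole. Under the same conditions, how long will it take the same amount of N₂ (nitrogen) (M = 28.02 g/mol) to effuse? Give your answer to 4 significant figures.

301.8 s

Since effusion rate ∝ 1/√M, t_N₂/t_Cl₂ = √(M_N₂/M_Cl₂) = √(28.02/70.90) = √0.3952 = 0.6287.
So the time for N₂ is 480 × 0.6287 = 301.8 s.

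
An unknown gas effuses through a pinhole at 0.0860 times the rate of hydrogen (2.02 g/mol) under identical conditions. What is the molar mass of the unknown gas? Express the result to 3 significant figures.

273 g/mol

Graham's law gives rate_X/rate_H₂ = √(M_H₂/M_X).
0.0860 = √(2.02/M_X)
M_X = 2.02 / 0.0860² = 2.02 / 0.007396 = 273 g/mol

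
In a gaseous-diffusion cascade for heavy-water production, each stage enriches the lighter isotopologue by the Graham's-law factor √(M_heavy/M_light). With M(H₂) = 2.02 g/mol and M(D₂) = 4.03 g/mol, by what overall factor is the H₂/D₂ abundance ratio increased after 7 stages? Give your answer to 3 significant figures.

Overall factor = α^7 with α = √(4.03/2.02), i.e. (4.03/2.02)^(7/2).
= 1.99505^(7/2) = 11.2.

11.2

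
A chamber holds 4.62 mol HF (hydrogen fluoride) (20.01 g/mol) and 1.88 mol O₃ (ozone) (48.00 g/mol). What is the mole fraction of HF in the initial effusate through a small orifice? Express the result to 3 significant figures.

Each component's effusion rate ∝ (its partial pressure)·(1/√M) ∝ n_i/√M_i.
Mole fraction of HF in the effusate = (n_HF/√M_HF) / (n_HF/√M_HF + n_O₃/√M_O₃)
= (4.62/√20.01) / (4.62/√20.01 + 1.88/√48.00) = 1.033/(1.033 + 0.2714) = 0.792.

0.792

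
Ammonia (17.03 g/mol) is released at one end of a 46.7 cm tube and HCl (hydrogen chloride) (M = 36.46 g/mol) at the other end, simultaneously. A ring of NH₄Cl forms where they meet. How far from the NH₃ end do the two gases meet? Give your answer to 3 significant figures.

27.7 cm

Distances travelled in equal time are proportional to diffusion rates, so d_NH₃/d_HCl = √(M_HCl/M_NH₃) = √(36.46/17.03) = 1.463.
With d_NH₃ + d_HCl = 46.7 cm, d_HCl = 46.7/(1 + 1.463) = 18.96 cm.
d_NH₃ = 46.7 − 18.96 = 27.7 cm.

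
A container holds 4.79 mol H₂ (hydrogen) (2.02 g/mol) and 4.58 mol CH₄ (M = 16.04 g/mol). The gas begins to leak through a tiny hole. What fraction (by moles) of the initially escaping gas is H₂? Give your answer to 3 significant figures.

Rate_i ∝ x_i/√M_i (Graham's law weighted by mole fraction), so the effusate composition follows n_i/√M_i.
So x_H₂ in the escaping gas = (n_H₂/√M_H₂) / Σ(n_i/√M_i)
= (4.79/√2.02) / (4.79/√2.02 + 4.58/√16.04) = 3.370/(3.370 + 1.144) = 0.747.

0.747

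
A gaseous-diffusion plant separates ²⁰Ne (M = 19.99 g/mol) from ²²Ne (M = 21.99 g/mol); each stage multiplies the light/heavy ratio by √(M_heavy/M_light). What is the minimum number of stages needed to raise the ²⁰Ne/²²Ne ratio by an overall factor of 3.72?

Per stage α = (21.99/19.99)^(1/2) = 1.10005^0.5, giving ln α = 0.04768.
Need α^N ≥ 3.72 ⇒ N ≥ ln(3.72) / ln α = 1.314 / 0.04768 = 27.55.
Rounding up, N = 28 stages.

28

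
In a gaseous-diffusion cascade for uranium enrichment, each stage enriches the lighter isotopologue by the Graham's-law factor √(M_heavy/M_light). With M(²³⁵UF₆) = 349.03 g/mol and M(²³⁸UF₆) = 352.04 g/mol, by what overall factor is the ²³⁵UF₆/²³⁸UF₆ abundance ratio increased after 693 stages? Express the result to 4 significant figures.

19.60

The single-stage factor is √(M_heavy/M_light), so 693 stages give [√(352.04/349.03)]^693 = (352.04/349.03)^(693/2).
= 1.00862^(693/2) = 19.60.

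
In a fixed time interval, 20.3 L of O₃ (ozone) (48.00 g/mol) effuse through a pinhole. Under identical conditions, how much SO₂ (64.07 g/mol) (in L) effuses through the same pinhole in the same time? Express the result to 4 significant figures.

Using Graham's law: rate_SO₂/rate_O₃ = √(M_O₃/M_SO₂) = √(48.00/64.07) = √0.7492 = 0.8656.
So the volume for SO₂ is 20.3 × 0.8656 = 17.57 L.

17.57 L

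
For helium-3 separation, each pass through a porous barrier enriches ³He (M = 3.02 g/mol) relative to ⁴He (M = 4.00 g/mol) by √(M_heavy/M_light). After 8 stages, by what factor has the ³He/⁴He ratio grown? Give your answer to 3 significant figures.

3.08

Each stage multiplies the ratio by α = √(4.00/3.02), so after 8 stages the overall factor is α^8 = (4.00/3.02)^(8/2).
= 1.32450^4 = 3.08.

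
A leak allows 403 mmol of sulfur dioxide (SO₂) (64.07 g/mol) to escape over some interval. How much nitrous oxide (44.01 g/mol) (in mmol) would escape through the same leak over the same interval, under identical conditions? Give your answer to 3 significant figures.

486 mmol

From Graham's law, rate_N₂O/rate_SO₂ = √(M_SO₂/M_N₂O) = √(64.07/44.01) = √1.456 = 1.207.
So the amount for N₂O is 403 × 1.207 = 486 mmol.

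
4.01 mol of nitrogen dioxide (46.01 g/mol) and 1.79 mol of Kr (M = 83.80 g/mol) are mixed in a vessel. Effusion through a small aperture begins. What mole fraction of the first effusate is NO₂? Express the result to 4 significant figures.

Effusion rate of each component ∝ n_i/√M_i (partial pressure × 1/√M).
So x_NO₂ in the escaping gas = (n_NO₂/√M_NO₂) / Σ(n_i/√M_i)
= (4.01/√46.01) / (4.01/√46.01 + 1.79/√83.80) = 0.5912/(0.5912 + 0.1955) = 0.7515.

0.7515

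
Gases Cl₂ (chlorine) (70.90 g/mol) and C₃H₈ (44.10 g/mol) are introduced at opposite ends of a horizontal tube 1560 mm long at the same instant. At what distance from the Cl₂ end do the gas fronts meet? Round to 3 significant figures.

In equal time, each gas travels a distance ∝ its rate ∝ 1/√M, so d_Cl₂/d_C₃H₈ = √(M_C₃H₈/M_Cl₂) = √(44.10/70.90) = 0.7887.
With d_Cl₂ + d_C₃H₈ = 1560 mm, d_C₃H₈ = 1560/(1 + 0.7887) = 872.2 mm.
d_Cl₂ = 1560 − 872.2 = 688 mm.

688 mm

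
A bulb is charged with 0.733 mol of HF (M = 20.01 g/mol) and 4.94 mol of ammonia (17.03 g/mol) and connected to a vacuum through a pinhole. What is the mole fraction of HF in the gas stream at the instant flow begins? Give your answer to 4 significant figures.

Effusion rate of each component ∝ n_i/√M_i (partial pressure × 1/√M).
Mole fraction of HF in the effusate = (n_HF/√M_HF) / (n_HF/√M_HF + n_NH₃/√M_NH₃)
= (0.733/√20.01) / (0.733/√20.01 + 4.94/√17.03) = 0.1639/(0.1639 + 1.197) = 0.1204.

0.1204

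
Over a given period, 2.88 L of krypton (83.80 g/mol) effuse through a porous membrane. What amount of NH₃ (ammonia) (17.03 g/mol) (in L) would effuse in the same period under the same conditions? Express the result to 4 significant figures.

6.389 L

By Graham's law, rate_NH₃/rate_Kr = √(M_Kr/M_NH₃) = √(83.80/17.03) = √4.921 = 2.218.
So the volume for NH₃ is 2.88 × 2.218 = 6.389 L.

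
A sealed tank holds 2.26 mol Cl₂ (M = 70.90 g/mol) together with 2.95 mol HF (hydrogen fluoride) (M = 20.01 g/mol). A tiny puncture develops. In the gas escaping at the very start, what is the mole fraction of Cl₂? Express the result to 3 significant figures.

Each component's effusion rate ∝ (its partial pressure)·(1/√M) ∝ n_i/√M_i.
So x_Cl₂ in the escaping gas = (n_Cl₂/√M_Cl₂) / Σ(n_i/√M_i)
= (2.26/√70.90) / (2.26/√70.90 + 2.95/√20.01) = 0.2684/(0.2684 + 0.6595) = 0.289.

0.289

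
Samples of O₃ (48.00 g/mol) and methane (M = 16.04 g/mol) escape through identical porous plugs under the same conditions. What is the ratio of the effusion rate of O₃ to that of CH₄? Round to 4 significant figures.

Graham's law gives rate_O₃/rate_CH₄ = √(M_CH₄/M_O₃) = √(16.04/48.00) = √0.3342 = 0.5781.

0.5781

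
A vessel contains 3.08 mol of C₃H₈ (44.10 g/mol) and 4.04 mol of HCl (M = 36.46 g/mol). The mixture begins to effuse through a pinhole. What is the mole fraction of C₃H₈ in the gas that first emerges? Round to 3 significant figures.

Each component's effusion rate ∝ (its partial pressure)·(1/√M) ∝ n_i/√M_i.
So x_C₃H₈ in the escaping gas = (n_C₃H₈/√M_C₃H₈) / Σ(n_i/√M_i)
= (3.08/√44.10) / (3.08/√44.10 + 4.04/√36.46) = 0.4638/(0.4638 + 0.6691) = 0.409.

0.409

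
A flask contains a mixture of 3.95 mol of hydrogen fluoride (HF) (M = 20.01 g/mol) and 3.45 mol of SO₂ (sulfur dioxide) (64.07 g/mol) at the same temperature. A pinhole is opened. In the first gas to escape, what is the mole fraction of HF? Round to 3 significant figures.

0.672

Effusion rate of each component ∝ n_i/√M_i (partial pressure × 1/√M).
So x_HF in the escaping gas = (n_HF/√M_HF) / Σ(n_i/√M_i)
= (3.95/√20.01) / (3.95/√20.01 + 3.45/√64.07) = 0.8830/(0.8830 + 0.4310) = 0.672.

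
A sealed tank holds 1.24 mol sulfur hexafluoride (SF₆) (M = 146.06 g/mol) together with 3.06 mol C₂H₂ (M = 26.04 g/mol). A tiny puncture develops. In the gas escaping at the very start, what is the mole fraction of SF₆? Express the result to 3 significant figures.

Rate_i ∝ x_i/√M_i (Graham's law weighted by mole fraction), so the effusate composition follows n_i/√M_i.
x_SF₆(eff) = (n_SF₆/√M_SF₆) / (n_SF₆/√M_SF₆ + n_C₂H₂/√M_C₂H₂)
= (1.24/√146.06) / (1.24/√146.06 + 3.06/√26.04) = 0.1026/(0.1026 + 0.5997) = 0.146.

0.146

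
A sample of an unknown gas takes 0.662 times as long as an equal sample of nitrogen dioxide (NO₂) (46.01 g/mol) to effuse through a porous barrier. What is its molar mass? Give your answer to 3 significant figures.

20.2 g/mol

From Graham's law, t_X/t_NO₂ = √(M_X/M_NO₂).
0.662 = √(M_X/46.01)
M_X = 46.01 × 0.662² = 46.01 × 0.4382 = 20.2 g/mol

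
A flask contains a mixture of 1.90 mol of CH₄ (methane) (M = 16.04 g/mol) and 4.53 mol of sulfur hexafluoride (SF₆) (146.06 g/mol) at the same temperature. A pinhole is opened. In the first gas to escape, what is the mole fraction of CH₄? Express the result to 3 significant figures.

0.559

The effusion rate of species i is ∝ p_i/√M_i ∝ n_i/√M_i.
Mole fraction of CH₄ in the effusate = (n_CH₄/√M_CH₄) / (n_CH₄/√M_CH₄ + n_SF₆/√M_SF₆)
= (1.90/√16.04) / (1.90/√16.04 + 4.53/√146.06) = 0.4744/(0.4744 + 0.3748) = 0.559.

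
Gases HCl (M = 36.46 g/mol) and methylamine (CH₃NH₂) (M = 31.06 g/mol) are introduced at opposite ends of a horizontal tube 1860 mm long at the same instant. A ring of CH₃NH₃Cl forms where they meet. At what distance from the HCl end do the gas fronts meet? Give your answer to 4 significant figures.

Graham's law gives d_HCl/d_CH₃NH₂ = rate_HCl/rate_CH₃NH₂ = √(M_CH₃NH₂/M_HCl) = √(31.06/36.46) = 0.9230.
With d_HCl + d_CH₃NH₂ = 1860 mm, d_CH₃NH₂ = 1860/(1 + 0.9230) = 967.2 mm.
d_HCl = 1860 − 967.2 = 892.8 mm.

892.8 mm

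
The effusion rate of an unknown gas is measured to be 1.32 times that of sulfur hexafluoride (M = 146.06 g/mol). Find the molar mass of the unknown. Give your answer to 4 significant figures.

From Graham's law, rate_X/rate_SF₆ = √(M_SF₆/M_X).
1.32 = √(146.06/M_X)
M_X = 146.06 / 1.32² = 146.06 / 1.742 = 83.83 g/mol

83.83 g/mol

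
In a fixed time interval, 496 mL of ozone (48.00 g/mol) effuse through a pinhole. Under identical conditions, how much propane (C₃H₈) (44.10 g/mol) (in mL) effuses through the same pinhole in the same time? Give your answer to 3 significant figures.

517 mL

Graham's law gives rate_C₃H₈/rate_O₃ = √(M_O₃/M_C₃H₈) = √(48.00/44.10) = √1.088 = 1.043.
So the volume for C₃H₈ is 496 × 1.043 = 517 mL.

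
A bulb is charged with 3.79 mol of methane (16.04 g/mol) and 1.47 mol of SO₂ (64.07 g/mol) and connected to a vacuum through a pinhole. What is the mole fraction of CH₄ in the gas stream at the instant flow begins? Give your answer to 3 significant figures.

0.837

The effusion rate of species i is ∝ p_i/√M_i ∝ n_i/√M_i.
x_CH₄(eff) = (n_CH₄/√M_CH₄) / (n_CH₄/√M_CH₄ + n_SO₂/√M_SO₂)
= (3.79/√16.04) / (3.79/√16.04 + 1.47/√64.07) = 0.9463/(0.9463 + 0.1836) = 0.837.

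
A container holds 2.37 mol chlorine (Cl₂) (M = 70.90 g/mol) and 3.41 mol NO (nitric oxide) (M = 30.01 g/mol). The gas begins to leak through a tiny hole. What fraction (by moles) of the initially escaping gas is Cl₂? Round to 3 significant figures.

Each component's effusion rate ∝ (its partial pressure)·(1/√M) ∝ n_i/√M_i.
Mole fraction of Cl₂ in the effusate = (n_Cl₂/√M_Cl₂) / (n_Cl₂/√M_Cl₂ + n_NO/√M_NO)
= (2.37/√70.90) / (2.37/√70.90 + 3.41/√30.01) = 0.2815/(0.2815 + 0.6225) = 0.311.

0.311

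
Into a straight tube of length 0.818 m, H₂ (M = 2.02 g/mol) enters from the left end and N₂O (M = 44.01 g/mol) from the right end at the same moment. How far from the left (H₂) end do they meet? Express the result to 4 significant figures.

The fronts meet when d_H₂ + d_N₂O = L with d_H₂/d_N₂O = √(M_N₂O/M_H₂) (Graham's law). Here √(M_N₂O/M_H₂) = √(44.01/2.02) = 4.668.
With d_H₂ + d_N₂O = 0.818 m, d_N₂O = 0.818/(1 + 4.668) = 0.1443 m.
d_H₂ = 0.818 − 0.1443 = 0.6737 m.

0.6737 m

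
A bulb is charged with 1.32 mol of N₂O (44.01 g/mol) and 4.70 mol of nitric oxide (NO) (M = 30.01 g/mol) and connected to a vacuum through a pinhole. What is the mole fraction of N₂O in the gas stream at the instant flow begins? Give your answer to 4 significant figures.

Each component's effusion rate ∝ (its partial pressure)·(1/√M) ∝ n_i/√M_i.
So x_N₂O in the escaping gas = (n_N₂O/√M_N₂O) / Σ(n_i/√M_i)
= (1.32/√44.01) / (1.32/√44.01 + 4.70/√30.01) = 0.1990/(0.1990 + 0.8580) = 0.1883.

0.1883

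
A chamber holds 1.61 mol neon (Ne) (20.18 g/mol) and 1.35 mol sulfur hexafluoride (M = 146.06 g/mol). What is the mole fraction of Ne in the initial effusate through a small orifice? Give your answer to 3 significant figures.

The effusion rate of species i is ∝ p_i/√M_i ∝ n_i/√M_i.
Mole fraction of Ne in the effusate = (n_Ne/√M_Ne) / (n_Ne/√M_Ne + n_SF₆/√M_SF₆)
= (1.61/√20.18) / (1.61/√20.18 + 1.35/√146.06) = 0.3584/(0.3584 + 0.1117) = 0.762.

0.762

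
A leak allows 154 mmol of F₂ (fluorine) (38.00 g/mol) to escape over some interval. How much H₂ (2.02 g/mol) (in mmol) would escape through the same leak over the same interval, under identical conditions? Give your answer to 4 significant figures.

667.9 mmol

Using Graham's law: rate_H₂/rate_F₂ = √(M_F₂/M_H₂) = √(38.00/2.02) = √18.81 = 4.337.
So the amount for H₂ is 154 × 4.337 = 667.9 mmol.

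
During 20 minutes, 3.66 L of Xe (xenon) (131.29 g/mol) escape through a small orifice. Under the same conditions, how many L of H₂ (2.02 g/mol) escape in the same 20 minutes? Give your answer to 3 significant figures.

From Graham's law, rate_H₂/rate_Xe = √(M_Xe/M_H₂) = √(131.29/2.02) = √65.00 = 8.062.
So the volume for H₂ is 3.66 × 8.062 = 29.5 L.

29.5 L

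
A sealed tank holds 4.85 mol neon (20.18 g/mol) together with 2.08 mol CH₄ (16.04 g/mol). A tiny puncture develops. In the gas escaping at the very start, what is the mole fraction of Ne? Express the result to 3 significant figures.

0.675

The effusion rate of species i is ∝ p_i/√M_i ∝ n_i/√M_i.
So x_Ne in the escaping gas = (n_Ne/√M_Ne) / Σ(n_i/√M_i)
= (4.85/√20.18) / (4.85/√20.18 + 2.08/√16.04) = 1.080/(1.080 + 0.5194) = 0.675.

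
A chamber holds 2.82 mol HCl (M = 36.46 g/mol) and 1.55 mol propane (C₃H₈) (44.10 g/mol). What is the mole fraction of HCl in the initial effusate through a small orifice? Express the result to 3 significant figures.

Each component's effusion rate ∝ (its partial pressure)·(1/√M) ∝ n_i/√M_i.
x_HCl(eff) = (n_HCl/√M_HCl) / (n_HCl/√M_HCl + n_C₃H₈/√M_C₃H₈)
= (2.82/√36.46) / (2.82/√36.46 + 1.55/√44.10) = 0.4670/(0.4670 + 0.2334) = 0.667.

0.667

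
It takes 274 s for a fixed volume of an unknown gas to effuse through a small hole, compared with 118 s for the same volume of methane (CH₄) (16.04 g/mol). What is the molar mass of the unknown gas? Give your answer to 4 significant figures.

86.49 g/mol

By Graham's law, t_X/t_CH₄ = √(M_X/M_CH₄).
274/118 = 2.322 = √(M_X/16.04)
M_X = 16.04 × 2.322² = 16.04 × 5.392 = 86.49 g/mol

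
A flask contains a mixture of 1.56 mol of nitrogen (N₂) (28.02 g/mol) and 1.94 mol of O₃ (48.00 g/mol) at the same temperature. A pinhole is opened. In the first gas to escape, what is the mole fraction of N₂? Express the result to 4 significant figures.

0.5128

Rate_i ∝ x_i/√M_i (Graham's law weighted by mole fraction), so the effusate composition follows n_i/√M_i.
x_N₂(eff) = (n_N₂/√M_N₂) / (n_N₂/√M_N₂ + n_O₃/√M_O₃)
= (1.56/√28.02) / (1.56/√28.02 + 1.94/√48.00) = 0.2947/(0.2947 + 0.2800) = 0.5128.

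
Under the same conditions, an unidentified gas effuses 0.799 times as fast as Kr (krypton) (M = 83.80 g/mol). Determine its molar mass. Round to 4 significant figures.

Since effusion rate ∝ 1/√M, rate_X/rate_Kr = √(M_Kr/M_X).
0.799 = √(83.80/M_X)
M_X = 83.80 / 0.799² = 83.80 / 0.6384 = 131.3 g/mol

131.3 g/mol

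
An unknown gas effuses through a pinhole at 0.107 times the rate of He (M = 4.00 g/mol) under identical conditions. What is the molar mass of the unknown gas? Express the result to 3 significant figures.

By Graham's law, rate_X/rate_He = √(M_He/M_X).
0.107 = √(4.00/M_X)
M_X = 4.00 / 0.107² = 4.00 / 0.01145 = 349 g/mol

349 g/mol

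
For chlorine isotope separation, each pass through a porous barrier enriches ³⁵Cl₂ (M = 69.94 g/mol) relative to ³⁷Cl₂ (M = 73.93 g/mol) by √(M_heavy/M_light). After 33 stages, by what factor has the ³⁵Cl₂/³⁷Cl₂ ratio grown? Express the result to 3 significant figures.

2.50

After 33 stages the ratio has grown by (√(73.93/69.94))^33 = (73.93/69.94)^(33/2).
= 1.05705^(33/2) = 2.50.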